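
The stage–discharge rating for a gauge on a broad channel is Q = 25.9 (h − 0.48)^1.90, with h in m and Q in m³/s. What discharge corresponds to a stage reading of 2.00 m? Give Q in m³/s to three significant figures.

Q = 25.9 × (2.00 − 0.48)^1.90 = 25.9 × 1.52^1.90 = 57.39 m³/s

57.4 m³/s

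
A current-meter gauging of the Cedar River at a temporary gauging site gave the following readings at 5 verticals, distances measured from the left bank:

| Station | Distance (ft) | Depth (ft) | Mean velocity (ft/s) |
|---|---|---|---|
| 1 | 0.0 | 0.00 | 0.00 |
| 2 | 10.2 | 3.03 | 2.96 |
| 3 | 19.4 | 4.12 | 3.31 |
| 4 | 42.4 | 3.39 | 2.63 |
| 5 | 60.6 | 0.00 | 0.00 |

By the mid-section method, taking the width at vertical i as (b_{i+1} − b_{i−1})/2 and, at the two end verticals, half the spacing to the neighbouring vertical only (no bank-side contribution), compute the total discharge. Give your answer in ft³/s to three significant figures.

w_2 = (19.4 − 0.0)/2 = 9.7 ft; q_2 = 2.96 × 3.03 × 9.7 = 87.00 ft³/s
w_3 = (42.4 − 10.2)/2 = 16.1 ft; q_3 = 3.31 × 4.12 × 16.1 = 219.6 ft³/s
w_4 = (60.6 − 19.4)/2 = 20.6 ft; q_4 = 2.63 × 3.39 × 20.6 = 183.7 ft³/s
Stations 1, 5 contribute zero (depth or velocity is 0).
Q = Σ qᵢ = 490.2 ft³/s

490 ft³/s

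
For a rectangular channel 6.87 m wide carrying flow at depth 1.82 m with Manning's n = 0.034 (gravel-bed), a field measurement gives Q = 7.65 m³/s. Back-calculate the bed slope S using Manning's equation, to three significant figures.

0.000343

A = b·y = 6.87 × 1.82 = 12.50 m²
P = b + 2y = 6.87 + 2×1.82 = 10.51 m
R = A/P = 12.50/10.51 = 1.190 m
S = (Q·n / (1·A·R^(2/3)))² = (7.65×0.034 / (1×12.50×1.123))² = 0.0003433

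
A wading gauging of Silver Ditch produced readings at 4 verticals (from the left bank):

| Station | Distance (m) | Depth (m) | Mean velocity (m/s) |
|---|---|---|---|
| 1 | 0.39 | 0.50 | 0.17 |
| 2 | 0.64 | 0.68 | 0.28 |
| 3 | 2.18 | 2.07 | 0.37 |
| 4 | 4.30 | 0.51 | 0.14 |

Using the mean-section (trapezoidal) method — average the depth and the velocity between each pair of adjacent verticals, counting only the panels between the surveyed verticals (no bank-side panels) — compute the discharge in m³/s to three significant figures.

Panel 1-2: Δb = 0.25 m, d̄ = (0.50+0.68)/2 = 0.59, v̄ = (0.17+0.28)/2 = 0.225 → q = 0.25×0.59×0.225 = 0.03319 m³/s
Panel 2-3: Δb = 1.54 m, d̄ = (0.68+2.07)/2 = 1.375, v̄ = (0.28+0.37)/2 = 0.325 → q = 1.54×1.375×0.325 = 0.6882 m³/s
Panel 3-4: Δb = 2.12 m, d̄ = (2.07+0.51)/2 = 1.29, v̄ = (0.37+0.14)/2 = 0.255 → q = 2.12×1.29×0.255 = 0.6974 m³/s
Q = Σ q = 1.419 m³/s

1.42 m³/s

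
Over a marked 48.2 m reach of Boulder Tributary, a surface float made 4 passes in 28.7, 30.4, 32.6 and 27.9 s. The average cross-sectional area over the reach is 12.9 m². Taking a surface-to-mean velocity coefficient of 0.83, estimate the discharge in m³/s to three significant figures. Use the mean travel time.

17.3 m³/s

t̄ = (28.7 + 30.4 + 32.6 + 27.9) / 4 = 29.9 s
v_surface = L / t̄ = 48.2 / 29.9 = 1.612 m/s
v_mean = 0.83 × 1.612 = 1.338 m/s
Q = A × v_mean = 12.9 × 1.338 = 17.26 m³/s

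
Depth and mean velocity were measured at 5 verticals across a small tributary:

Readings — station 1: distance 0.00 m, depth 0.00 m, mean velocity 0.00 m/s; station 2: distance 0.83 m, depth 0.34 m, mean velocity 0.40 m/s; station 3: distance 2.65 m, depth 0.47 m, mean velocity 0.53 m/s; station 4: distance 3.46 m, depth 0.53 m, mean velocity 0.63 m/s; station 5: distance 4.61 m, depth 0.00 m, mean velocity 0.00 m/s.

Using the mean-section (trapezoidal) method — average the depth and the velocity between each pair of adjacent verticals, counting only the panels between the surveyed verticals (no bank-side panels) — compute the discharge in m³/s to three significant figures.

Panel 1-2: Δb = 0.83 m, d̄ = (0.00+0.34)/2 = 0.17, v̄ = (0.00+0.40)/2 = 0.2 → q = 0.83×0.17×0.2 = 0.02822 m³/s
Panel 2-3: Δb = 1.82 m, d̄ = (0.34+0.47)/2 = 0.405, v̄ = (0.40+0.53)/2 = 0.465 → q = 1.82×0.405×0.465 = 0.3428 m³/s
Panel 3-4: Δb = 0.81 m, d̄ = (0.47+0.53)/2 = 0.5, v̄ = (0.53+0.63)/2 = 0.58 → q = 0.81×0.5×0.58 = 0.2349 m³/s
Panel 4-5: Δb = 1.15 m, d̄ = (0.53+0.00)/2 = 0.265, v̄ = (0.63+0.00)/2 = 0.315 → q = 1.15×0.265×0.315 = 0.09600 m³/s
Q = Σ q = 0.7019 m³/s

0.702 m³/s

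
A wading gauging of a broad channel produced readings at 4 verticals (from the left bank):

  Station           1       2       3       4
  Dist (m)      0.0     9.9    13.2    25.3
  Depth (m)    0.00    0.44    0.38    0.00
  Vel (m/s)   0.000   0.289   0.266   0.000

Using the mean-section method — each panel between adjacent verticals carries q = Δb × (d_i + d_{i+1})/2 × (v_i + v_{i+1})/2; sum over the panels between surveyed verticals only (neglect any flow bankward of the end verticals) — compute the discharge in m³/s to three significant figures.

0.996 m³/s

Panel 1-2: Δb = 9.9 m, d̄ = (0.00+0.44)/2 = 0.22, v̄ = (0.000+0.289)/2 = 0.1445 → q = 9.9×0.22×0.1445 = 0.3147 m³/s
Panel 2-3: Δb = 3.3 m, d̄ = (0.44+0.38)/2 = 0.41, v̄ = (0.289+0.266)/2 = 0.2775 → q = 3.3×0.41×0.2775 = 0.3755 m³/s
Panel 3-4: Δb = 12.1 m, d̄ = (0.38+0.00)/2 = 0.19, v̄ = (0.266+0.000)/2 = 0.133 → q = 12.1×0.19×0.133 = 0.3058 m³/s
Q = Σ q = 0.9959 m³/s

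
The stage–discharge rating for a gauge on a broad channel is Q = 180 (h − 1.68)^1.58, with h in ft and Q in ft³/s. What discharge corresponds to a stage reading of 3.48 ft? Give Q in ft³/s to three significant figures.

456 ft³/s

Q = 180 × (3.48 − 1.68)^1.58 = 180 × 1.8^1.58 = 455.6 ft³/s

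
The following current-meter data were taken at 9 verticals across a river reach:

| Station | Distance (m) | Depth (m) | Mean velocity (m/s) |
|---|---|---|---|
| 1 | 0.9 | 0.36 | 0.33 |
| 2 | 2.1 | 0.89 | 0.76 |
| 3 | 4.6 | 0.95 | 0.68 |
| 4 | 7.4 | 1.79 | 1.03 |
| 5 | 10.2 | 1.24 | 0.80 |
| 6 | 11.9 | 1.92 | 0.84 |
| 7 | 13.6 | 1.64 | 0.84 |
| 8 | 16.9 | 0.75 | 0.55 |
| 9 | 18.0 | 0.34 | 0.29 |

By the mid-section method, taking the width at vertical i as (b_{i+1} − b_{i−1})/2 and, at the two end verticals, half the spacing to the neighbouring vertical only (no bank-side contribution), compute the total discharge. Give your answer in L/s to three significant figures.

17600 L/s

w_1 = (2.1 − 0.9)/2 = 0.6 m; q_1 = 0.33 × 0.36 × 0.6 = 0.07128 m³/s
w_2 = (4.6 − 0.9)/2 = 1.85 m; q_2 = 0.76 × 0.89 × 1.85 = 1.251 m³/s
w_3 = (7.4 − 2.1)/2 = 2.65 m; q_3 = 0.68 × 0.95 × 2.65 = 1.712 m³/s
w_4 = (10.2 − 4.6)/2 = 2.8 m; q_4 = 1.03 × 1.79 × 2.8 = 5.162 m³/s
w_5 = (11.9 − 7.4)/2 = 2.25 m; q_5 = 0.80 × 1.24 × 2.25 = 2.232 m³/s
w_6 = (13.6 − 10.2)/2 = 1.7 m; q_6 = 0.84 × 1.92 × 1.7 = 2.742 m³/s
w_7 = (16.9 − 11.9)/2 = 2.5 m; q_7 = 0.84 × 1.64 × 2.5 = 3.444 m³/s
w_8 = (18.0 − 13.6)/2 = 2.2 m; q_8 = 0.55 × 0.75 × 2.2 = 0.9075 m³/s
w_9 = (18.0 − 16.9)/2 = 0.55 m; q_9 = 0.29 × 0.34 × 0.55 = 0.05423 m³/s
Q = Σ qᵢ = 17.58 m³/s
= 17.58 × 1000 = 17580 L/s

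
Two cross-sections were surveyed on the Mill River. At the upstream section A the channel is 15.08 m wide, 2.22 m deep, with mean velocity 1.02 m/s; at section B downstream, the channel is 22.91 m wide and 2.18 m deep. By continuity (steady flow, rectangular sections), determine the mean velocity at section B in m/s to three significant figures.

0.684 m/s

Q = A₁V₁ = (15.08×2.22) × 1.02 = 34.15 m³/s
A₂ = 22.91 × 2.18 = 49.94 m²
V₂ = Q/A₂ = 34.15/49.94 = 0.6837 m/s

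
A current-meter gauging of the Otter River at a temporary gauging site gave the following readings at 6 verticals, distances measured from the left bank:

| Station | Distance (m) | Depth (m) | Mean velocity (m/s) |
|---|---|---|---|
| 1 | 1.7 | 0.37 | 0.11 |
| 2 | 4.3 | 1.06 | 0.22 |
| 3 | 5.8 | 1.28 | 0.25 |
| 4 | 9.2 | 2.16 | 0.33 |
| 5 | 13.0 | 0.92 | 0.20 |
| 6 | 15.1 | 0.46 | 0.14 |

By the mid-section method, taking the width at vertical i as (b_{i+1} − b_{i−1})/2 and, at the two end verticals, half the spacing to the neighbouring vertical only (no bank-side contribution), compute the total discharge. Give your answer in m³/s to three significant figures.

4.49 m³/s

w_1 = (4.3 − 1.7)/2 = 1.3 m; q_1 = 0.11 × 0.37 × 1.3 = 0.05291 m³/s
w_2 = (5.8 − 1.7)/2 = 2.05 m; q_2 = 0.22 × 1.06 × 2.05 = 0.4781 m³/s
w_3 = (9.2 − 4.3)/2 = 2.45 m; q_3 = 0.25 × 1.28 × 2.45 = 0.7840 m³/s
w_4 = (13.0 − 5.8)/2 = 3.6 m; q_4 = 0.33 × 2.16 × 3.6 = 2.566 m³/s
w_5 = (15.1 − 9.2)/2 = 2.95 m; q_5 = 0.20 × 0.92 × 2.95 = 0.5428 m³/s
w_6 = (15.1 − 13.0)/2 = 1.05 m; q_6 = 0.14 × 0.46 × 1.05 = 0.06762 m³/s
Q = Σ qᵢ = 4.491 m³/s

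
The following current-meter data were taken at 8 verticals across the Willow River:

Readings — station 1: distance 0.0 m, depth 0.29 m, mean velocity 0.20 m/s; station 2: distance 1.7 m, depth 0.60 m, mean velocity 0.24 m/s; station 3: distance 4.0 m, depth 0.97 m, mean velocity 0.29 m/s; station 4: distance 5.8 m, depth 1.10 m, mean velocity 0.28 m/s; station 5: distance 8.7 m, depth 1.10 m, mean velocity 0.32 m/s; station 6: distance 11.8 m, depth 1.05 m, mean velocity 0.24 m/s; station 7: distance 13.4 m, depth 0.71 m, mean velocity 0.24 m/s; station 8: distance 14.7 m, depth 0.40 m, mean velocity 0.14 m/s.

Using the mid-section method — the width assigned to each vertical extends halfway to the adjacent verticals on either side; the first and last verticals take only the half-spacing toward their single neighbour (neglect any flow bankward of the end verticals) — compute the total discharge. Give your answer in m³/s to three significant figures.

w_1 = (1.7 − 0.0)/2 = 0.85 m; q_1 = 0.20 × 0.29 × 0.85 = 0.04930 m³/s
w_2 = (4.0 − 0.0)/2 = 2 m; q_2 = 0.24 × 0.60 × 2 = 0.2880 m³/s
w_3 = (5.8 − 1.7)/2 = 2.05 m; q_3 = 0.29 × 0.97 × 2.05 = 0.5767 m³/s
w_4 = (8.7 − 4.0)/2 = 2.35 m; q_4 = 0.28 × 1.10 × 2.35 = 0.7238 m³/s
w_5 = (11.8 − 5.8)/2 = 3 m; q_5 = 0.32 × 1.10 × 3 = 1.056 m³/s
w_6 = (13.4 − 8.7)/2 = 2.35 m; q_6 = 0.24 × 1.05 × 2.35 = 0.5922 m³/s
w_7 = (14.7 − 11.8)/2 = 1.45 m; q_7 = 0.24 × 0.71 × 1.45 = 0.2471 m³/s
w_8 = (14.7 − 13.4)/2 = 0.65 m; q_8 = 0.14 × 0.40 × 0.65 = 0.03640 m³/s
Q = Σ qᵢ = 3.569 m³/s

3.57 m³/s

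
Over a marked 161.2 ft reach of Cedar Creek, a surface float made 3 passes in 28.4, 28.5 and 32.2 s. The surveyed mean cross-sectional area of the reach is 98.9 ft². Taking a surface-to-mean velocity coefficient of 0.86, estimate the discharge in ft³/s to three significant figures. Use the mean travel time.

462 ft³/s

t̄ = (28.4 + 28.5 + 32.2) / 3 = 29.7 s
v_surface = L / t̄ = 161.2 / 29.7 = 5.428 ft/s
v_mean = 0.86 × 5.428 = 4.668 ft/s
Q = A × v_mean = 98.9 × 4.668 = 461.6 ft³/s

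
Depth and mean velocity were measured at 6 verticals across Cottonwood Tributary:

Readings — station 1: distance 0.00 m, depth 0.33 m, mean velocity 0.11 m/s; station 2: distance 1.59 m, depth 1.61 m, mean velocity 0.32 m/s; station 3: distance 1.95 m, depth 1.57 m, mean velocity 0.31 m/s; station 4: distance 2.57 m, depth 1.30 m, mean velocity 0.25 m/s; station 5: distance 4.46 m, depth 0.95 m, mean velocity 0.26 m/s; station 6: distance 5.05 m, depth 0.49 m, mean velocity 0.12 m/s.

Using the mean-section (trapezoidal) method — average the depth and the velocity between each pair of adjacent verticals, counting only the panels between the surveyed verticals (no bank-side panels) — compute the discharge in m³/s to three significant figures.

1.38 m³/s

Panel 1-2: Δb = 1.59 m, d̄ = (0.33+1.61)/2 = 0.97, v̄ = (0.11+0.32)/2 = 0.215 → q = 1.59×0.97×0.215 = 0.3316 m³/s
Panel 2-3: Δb = 0.36 m, d̄ = (1.61+1.57)/2 = 1.59, v̄ = (0.32+0.31)/2 = 0.315 → q = 0.36×1.59×0.315 = 0.1803 m³/s
Panel 3-4: Δb = 0.62 m, d̄ = (1.57+1.30)/2 = 1.435, v̄ = (0.31+0.25)/2 = 0.28 → q = 0.62×1.435×0.28 = 0.2491 m³/s
Panel 4-5: Δb = 1.89 m, d̄ = (1.30+0.95)/2 = 1.125, v̄ = (0.25+0.26)/2 = 0.255 → q = 1.89×1.125×0.255 = 0.5422 m³/s
Panel 5-6: Δb = 0.59 m, d̄ = (0.95+0.49)/2 = 0.72, v̄ = (0.26+0.12)/2 = 0.19 → q = 0.59×0.72×0.19 = 0.08071 m³/s
Q = Σ q = 1.384 m³/s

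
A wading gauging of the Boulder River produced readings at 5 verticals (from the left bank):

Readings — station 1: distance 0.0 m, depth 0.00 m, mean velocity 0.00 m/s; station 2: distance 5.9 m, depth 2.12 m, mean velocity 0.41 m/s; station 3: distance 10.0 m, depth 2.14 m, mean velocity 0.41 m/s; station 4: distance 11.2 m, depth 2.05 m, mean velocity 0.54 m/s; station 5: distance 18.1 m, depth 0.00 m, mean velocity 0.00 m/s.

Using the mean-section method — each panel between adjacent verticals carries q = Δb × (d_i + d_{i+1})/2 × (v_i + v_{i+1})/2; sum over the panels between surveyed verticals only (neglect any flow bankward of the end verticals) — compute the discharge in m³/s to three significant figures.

Panel 1-2: Δb = 5.9 m, d̄ = (0.00+2.12)/2 = 1.06, v̄ = (0.00+0.41)/2 = 0.205 → q = 5.9×1.06×0.205 = 1.282 m³/s
Panel 2-3: Δb = 4.1 m, d̄ = (2.12+2.14)/2 = 2.13, v̄ = (0.41+0.41)/2 = 0.41 → q = 4.1×2.13×0.41 = 3.581 m³/s
Panel 3-4: Δb = 1.2 m, d̄ = (2.14+2.05)/2 = 2.095, v̄ = (0.41+0.54)/2 = 0.475 → q = 1.2×2.095×0.475 = 1.194 m³/s
Panel 4-5: Δb = 6.9 m, d̄ = (2.05+0.00)/2 = 1.025, v̄ = (0.54+0.00)/2 = 0.27 → q = 6.9×1.025×0.27 = 1.910 m³/s
Q = Σ q = 7.966 m³/s

7.97 m³/s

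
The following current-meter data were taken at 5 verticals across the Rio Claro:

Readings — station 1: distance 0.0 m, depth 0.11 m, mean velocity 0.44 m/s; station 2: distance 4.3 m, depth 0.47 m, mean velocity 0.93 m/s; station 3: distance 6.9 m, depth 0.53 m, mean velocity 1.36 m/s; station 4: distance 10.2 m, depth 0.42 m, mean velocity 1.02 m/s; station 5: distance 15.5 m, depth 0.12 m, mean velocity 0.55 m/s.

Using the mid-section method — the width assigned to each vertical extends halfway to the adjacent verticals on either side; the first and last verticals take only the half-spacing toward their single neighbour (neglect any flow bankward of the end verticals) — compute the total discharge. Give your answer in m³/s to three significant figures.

w_1 = (4.3 − 0.0)/2 = 2.15 m; q_1 = 0.44 × 0.11 × 2.15 = 0.1041 m³/s
w_2 = (6.9 − 0.0)/2 = 3.45 m; q_2 = 0.93 × 0.47 × 3.45 = 1.508 m³/s
w_3 = (10.2 − 4.3)/2 = 2.95 m; q_3 = 1.36 × 0.53 × 2.95 = 2.126 m³/s
w_4 = (15.5 − 6.9)/2 = 4.3 m; q_4 = 1.02 × 0.42 × 4.3 = 1.842 m³/s
w_5 = (15.5 − 10.2)/2 = 2.65 m; q_5 = 0.55 × 0.12 × 2.65 = 0.1749 m³/s
Q = Σ qᵢ = 5.755 m³/s

5.76 m³/s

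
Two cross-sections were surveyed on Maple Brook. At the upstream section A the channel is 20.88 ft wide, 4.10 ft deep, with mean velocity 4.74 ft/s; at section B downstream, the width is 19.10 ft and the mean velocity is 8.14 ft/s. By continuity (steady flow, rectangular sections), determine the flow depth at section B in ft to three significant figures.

2.61 ft

Q = A₁V₁ = (20.88×4.10) × 4.74 = 405.8 ft³/s
d₂ = Q/(b₂ V₂) = 405.8/(19.10×8.14) = 2.610 ft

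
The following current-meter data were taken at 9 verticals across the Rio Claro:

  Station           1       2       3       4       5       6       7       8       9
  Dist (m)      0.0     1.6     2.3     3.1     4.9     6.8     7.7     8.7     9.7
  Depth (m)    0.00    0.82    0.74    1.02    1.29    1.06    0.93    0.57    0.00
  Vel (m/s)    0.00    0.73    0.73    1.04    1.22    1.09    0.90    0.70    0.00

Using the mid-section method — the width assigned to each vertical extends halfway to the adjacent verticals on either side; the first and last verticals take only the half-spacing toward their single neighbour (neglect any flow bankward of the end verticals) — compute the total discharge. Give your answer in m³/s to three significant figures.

w_2 = (2.3 − 0.0)/2 = 1.15 m; q_2 = 0.73 × 0.82 × 1.15 = 0.6884 m³/s
w_3 = (3.1 − 1.6)/2 = 0.75 m; q_3 = 0.73 × 0.74 × 0.75 = 0.4052 m³/s
w_4 = (4.9 − 2.3)/2 = 1.3 m; q_4 = 1.04 × 1.02 × 1.3 = 1.379 m³/s
w_5 = (6.8 − 3.1)/2 = 1.85 m; q_5 = 1.22 × 1.29 × 1.85 = 2.912 m³/s
w_6 = (7.7 − 4.9)/2 = 1.4 m; q_6 = 1.09 × 1.06 × 1.4 = 1.618 m³/s
w_7 = (8.7 − 6.8)/2 = 0.95 m; q_7 = 0.90 × 0.93 × 0.95 = 0.7952 m³/s
w_8 = (9.7 − 7.7)/2 = 1 m; q_8 = 0.70 × 0.57 × 1 = 0.3990 m³/s
Stations 1, 9 contribute zero (depth or velocity is 0).
Q = Σ qᵢ = 8.196 m³/s

8.20 m³/s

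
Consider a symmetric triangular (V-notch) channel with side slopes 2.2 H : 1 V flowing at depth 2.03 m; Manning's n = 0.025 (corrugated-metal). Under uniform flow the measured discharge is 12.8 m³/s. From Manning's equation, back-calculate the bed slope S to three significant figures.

0.00138

A = z·y² = 2.2×2.03² = 9.066 m²
P = 2y√(1+z²) = 2×2.03×√(1+2.2²) = 9.811 m
R = A/P = 9.066/9.811 = 0.9240 m
S = (Q·n / (1·A·R^(2/3)))² = (12.8×0.025 / (1×9.066×0.9487))² = 0.001384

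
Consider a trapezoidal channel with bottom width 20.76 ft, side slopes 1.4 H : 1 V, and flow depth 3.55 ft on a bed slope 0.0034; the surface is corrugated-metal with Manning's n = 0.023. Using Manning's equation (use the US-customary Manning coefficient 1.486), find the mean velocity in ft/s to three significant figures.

7.43 ft/s

A = (b + z·y)·y = (20.76 + 1.4×3.55)×3.55 = 91.34 ft²
P = b + 2y√(1+z²) = 20.76 + 2×3.55×√(1+1.4²) = 32.98 ft
R = A/P = 91.34/32.98 = 2.770 ft
Q = (1.486/n)·A·R^(2/3)·S^(1/2) = (1.486/0.023) × 91.34 × 2.770^(2/3) × 0.0034^(1/2) = 678.7 ft³/s
V = Q/A = 678.7/91.34 = 7.430 ft/s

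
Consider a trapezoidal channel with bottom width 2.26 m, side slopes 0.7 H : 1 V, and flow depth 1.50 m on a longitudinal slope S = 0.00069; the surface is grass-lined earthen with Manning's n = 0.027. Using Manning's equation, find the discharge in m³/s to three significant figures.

4.29 m³/s

A = (b + z·y)·y = (2.26 + 0.7×1.50)×1.50 = 4.965 m²
P = b + 2y√(1+z²) = 2.26 + 2×1.50×√(1+0.7²) = 5.922 m
R = A/P = 4.965/5.922 = 0.8384 m
Q = (1/n)·A·R^(2/3)·S^(1/2) = (1/0.027) × 4.965 × 0.8384^(2/3) × 0.00069^(1/2) = 4.295 m³/s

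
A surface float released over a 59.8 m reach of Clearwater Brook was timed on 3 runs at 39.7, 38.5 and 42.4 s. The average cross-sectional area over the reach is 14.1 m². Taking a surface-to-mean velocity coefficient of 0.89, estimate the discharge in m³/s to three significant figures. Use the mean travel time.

18.7 m³/s

t̄ = (39.7 + 38.5 + 42.4) / 3 = 40.2 s
v_surface = L / t̄ = 59.8 / 40.2 = 1.488 m/s
v_mean = 0.89 × 1.488 = 1.324 m/s
Q = A × v_mean = 14.1 × 1.324 = 18.67 m³/s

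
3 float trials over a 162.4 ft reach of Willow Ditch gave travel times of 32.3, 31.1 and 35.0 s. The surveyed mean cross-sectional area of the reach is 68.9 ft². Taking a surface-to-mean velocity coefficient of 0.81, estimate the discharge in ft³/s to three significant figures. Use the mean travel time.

t̄ = (32.3 + 31.1 + 35.0) / 3 = 32.8 s
v_surface = L / t̄ = 162.4 / 32.8 = 4.951 ft/s
v_mean = 0.81 × 4.951 = 4.010 ft/s
Q = A × v_mean = 68.9 × 4.010 = 276.3 ft³/s

276 ft³/s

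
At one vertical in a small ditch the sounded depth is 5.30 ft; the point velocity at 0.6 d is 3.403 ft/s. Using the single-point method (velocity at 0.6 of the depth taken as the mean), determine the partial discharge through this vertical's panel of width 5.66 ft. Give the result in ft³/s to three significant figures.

v̄ = v₀.₆ = 3.403 ft/s
q = v̄ × d × w = 3.403 × 5.30 × 5.66 = 102.1 ft³/s

102 ft³/s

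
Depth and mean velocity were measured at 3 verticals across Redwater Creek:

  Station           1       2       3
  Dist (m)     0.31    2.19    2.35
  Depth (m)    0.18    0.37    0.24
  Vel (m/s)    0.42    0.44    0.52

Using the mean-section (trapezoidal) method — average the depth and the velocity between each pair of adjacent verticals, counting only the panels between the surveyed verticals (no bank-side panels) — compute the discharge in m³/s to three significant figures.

Panel 1-2: Δb = 1.88 m, d̄ = (0.18+0.37)/2 = 0.275, v̄ = (0.42+0.44)/2 = 0.43 → q = 1.88×0.275×0.43 = 0.2223 m³/s
Panel 2-3: Δb = 0.16 m, d̄ = (0.37+0.24)/2 = 0.305, v̄ = (0.44+0.52)/2 = 0.48 → q = 0.16×0.305×0.48 = 0.02342 m³/s
Q = Σ q = 0.2457 m³/s

0.246 m³/s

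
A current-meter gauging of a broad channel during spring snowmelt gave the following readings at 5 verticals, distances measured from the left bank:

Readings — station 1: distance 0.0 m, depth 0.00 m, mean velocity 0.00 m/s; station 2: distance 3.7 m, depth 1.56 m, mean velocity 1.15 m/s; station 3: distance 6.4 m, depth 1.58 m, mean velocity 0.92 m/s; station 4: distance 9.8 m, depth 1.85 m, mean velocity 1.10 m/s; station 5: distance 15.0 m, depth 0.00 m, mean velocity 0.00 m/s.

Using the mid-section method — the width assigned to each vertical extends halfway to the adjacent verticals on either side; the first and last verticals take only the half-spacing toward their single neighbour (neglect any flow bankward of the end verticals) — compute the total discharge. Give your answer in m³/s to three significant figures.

18.9 m³/s

w_2 = (6.4 − 0.0)/2 = 3.2 m; q_2 = 1.15 × 1.56 × 3.2 = 5.741 m³/s
w_3 = (9.8 − 3.7)/2 = 3.05 m; q_3 = 0.92 × 1.58 × 3.05 = 4.433 m³/s
w_4 = (15.0 − 6.4)/2 = 4.3 m; q_4 = 1.10 × 1.85 × 4.3 = 8.751 m³/s
Stations 1, 5 contribute zero (depth or velocity is 0).
Q = Σ qᵢ = 18.92 m³/s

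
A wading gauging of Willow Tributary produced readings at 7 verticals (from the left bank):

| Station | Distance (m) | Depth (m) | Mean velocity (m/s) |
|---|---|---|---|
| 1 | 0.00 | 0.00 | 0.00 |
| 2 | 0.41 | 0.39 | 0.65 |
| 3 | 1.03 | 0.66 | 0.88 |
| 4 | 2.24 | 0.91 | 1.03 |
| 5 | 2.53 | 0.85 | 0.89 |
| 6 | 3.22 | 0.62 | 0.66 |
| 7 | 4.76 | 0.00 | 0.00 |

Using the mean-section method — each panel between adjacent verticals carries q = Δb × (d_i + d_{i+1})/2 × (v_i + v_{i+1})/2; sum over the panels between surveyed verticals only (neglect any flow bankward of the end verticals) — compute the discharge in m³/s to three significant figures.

Panel 1-2: Δb = 0.41 m, d̄ = (0.00+0.39)/2 = 0.195, v̄ = (0.00+0.65)/2 = 0.325 → q = 0.41×0.195×0.325 = 0.02598 m³/s
Panel 2-3: Δb = 0.62 m, d̄ = (0.39+0.66)/2 = 0.525, v̄ = (0.65+0.88)/2 = 0.765 → q = 0.62×0.525×0.765 = 0.2490 m³/s
Panel 3-4: Δb = 1.21 m, d̄ = (0.66+0.91)/2 = 0.785, v̄ = (0.88+1.03)/2 = 0.955 → q = 1.21×0.785×0.955 = 0.9071 m³/s
Panel 4-5: Δb = 0.29 m, d̄ = (0.91+0.85)/2 = 0.88, v̄ = (1.03+0.89)/2 = 0.96 → q = 0.29×0.88×0.96 = 0.2450 m³/s
Panel 5-6: Δb = 0.69 m, d̄ = (0.85+0.62)/2 = 0.735, v̄ = (0.89+0.66)/2 = 0.775 → q = 0.69×0.735×0.775 = 0.3930 m³/s
Panel 6-7: Δb = 1.54 m, d̄ = (0.62+0.00)/2 = 0.31, v̄ = (0.66+0.00)/2 = 0.33 → q = 1.54×0.31×0.33 = 0.1575 m³/s
Q = Σ q = 1.978 m³/s

1.98 m³/s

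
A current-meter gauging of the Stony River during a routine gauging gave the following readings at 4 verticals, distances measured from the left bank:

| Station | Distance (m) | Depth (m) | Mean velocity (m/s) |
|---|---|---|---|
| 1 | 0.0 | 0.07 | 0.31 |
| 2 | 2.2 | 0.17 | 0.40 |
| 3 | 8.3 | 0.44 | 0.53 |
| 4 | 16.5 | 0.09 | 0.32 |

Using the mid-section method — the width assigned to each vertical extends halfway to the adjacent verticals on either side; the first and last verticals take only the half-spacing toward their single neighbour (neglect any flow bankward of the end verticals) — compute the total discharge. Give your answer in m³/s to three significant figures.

2.09 m³/s

w_1 = (2.2 − 0.0)/2 = 1.1 m; q_1 = 0.31 × 0.07 × 1.1 = 0.02387 m³/s
w_2 = (8.3 − 0.0)/2 = 4.15 m; q_2 = 0.40 × 0.17 × 4.15 = 0.2822 m³/s
w_3 = (16.5 − 2.2)/2 = 7.15 m; q_3 = 0.53 × 0.44 × 7.15 = 1.667 m³/s
w_4 = (16.5 − 8.3)/2 = 4.1 m; q_4 = 0.32 × 0.09 × 4.1 = 0.1181 m³/s
Q = Σ qᵢ = 2.092 m³/s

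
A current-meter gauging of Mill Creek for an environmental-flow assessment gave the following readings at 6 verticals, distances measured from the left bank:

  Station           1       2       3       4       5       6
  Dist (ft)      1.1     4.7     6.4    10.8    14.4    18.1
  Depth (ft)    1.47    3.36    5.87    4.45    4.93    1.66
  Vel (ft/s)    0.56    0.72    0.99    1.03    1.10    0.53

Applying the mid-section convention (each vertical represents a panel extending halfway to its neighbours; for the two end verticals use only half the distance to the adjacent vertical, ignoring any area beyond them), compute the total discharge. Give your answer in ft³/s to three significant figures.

w_1 = (4.7 − 1.1)/2 = 1.8 ft; q_1 = 0.56 × 1.47 × 1.8 = 1.482 ft³/s
w_2 = (6.4 − 1.1)/2 = 2.65 ft; q_2 = 0.72 × 3.36 × 2.65 = 6.411 ft³/s
w_3 = (10.8 − 4.7)/2 = 3.05 ft; q_3 = 0.99 × 5.87 × 3.05 = 17.72 ft³/s
w_4 = (14.4 − 6.4)/2 = 4 ft; q_4 = 1.03 × 4.45 × 4 = 18.33 ft³/s
w_5 = (18.1 − 10.8)/2 = 3.65 ft; q_5 = 1.10 × 4.93 × 3.65 = 19.79 ft³/s
w_6 = (18.1 − 14.4)/2 = 1.85 ft; q_6 = 0.53 × 1.66 × 1.85 = 1.628 ft³/s
Q = Σ qᵢ = 65.37 ft³/s

65.4 ft³/s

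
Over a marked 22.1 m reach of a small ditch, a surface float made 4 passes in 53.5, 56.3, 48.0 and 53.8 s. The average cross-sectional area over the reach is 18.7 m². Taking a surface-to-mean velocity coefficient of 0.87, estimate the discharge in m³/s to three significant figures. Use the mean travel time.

t̄ = (53.5 + 56.3 + 48.0 + 53.8) / 4 = 52.9 s
v_surface = L / t̄ = 22.1 / 52.9 = 0.4178 m/s
v_mean = 0.87 × 0.4178 = 0.3635 m/s
Q = A × v_mean = 18.7 × 0.3635 = 6.797 m³/s

6.80 m³/s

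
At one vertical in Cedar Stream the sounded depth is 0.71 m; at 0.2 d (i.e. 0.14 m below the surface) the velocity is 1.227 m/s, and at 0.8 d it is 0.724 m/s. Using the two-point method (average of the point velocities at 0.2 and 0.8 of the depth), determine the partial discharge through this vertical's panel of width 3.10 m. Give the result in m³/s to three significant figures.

2.15 m³/s

v̄ = (1.227 + 0.724) / 2 = 0.9755 m/s
q = v̄ × d × w = 0.9755 × 0.71 × 3.10 = 2.147 m³/s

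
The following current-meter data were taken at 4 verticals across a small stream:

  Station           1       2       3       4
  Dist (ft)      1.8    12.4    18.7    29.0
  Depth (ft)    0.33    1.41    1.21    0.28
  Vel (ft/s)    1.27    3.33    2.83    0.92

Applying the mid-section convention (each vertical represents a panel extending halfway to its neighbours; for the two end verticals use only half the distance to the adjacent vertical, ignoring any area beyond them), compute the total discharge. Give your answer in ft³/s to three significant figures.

71.6 ft³/s

w_1 = (12.4 − 1.8)/2 = 5.3 ft; q_1 = 1.27 × 0.33 × 5.3 = 2.221 ft³/s
w_2 = (18.7 − 1.8)/2 = 8.45 ft; q_2 = 3.33 × 1.41 × 8.45 = 39.68 ft³/s
w_3 = (29.0 − 12.4)/2 = 8.3 ft; q_3 = 2.83 × 1.21 × 8.3 = 28.42 ft³/s
w_4 = (29.0 − 18.7)/2 = 5.15 ft; q_4 = 0.92 × 0.28 × 5.15 = 1.327 ft³/s
Q = Σ qᵢ = 71.64 ft³/s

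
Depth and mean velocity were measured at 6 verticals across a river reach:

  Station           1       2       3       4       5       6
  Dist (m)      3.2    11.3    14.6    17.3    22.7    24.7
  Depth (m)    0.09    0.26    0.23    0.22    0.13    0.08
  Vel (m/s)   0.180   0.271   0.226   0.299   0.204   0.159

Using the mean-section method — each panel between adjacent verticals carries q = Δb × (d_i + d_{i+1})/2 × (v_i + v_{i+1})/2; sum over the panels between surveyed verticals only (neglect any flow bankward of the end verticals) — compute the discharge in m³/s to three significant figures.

0.956 m³/s

Panel 1-2: Δb = 8.1 m, d̄ = (0.09+0.26)/2 = 0.175, v̄ = (0.180+0.271)/2 = 0.2255 → q = 8.1×0.175×0.2255 = 0.3196 m³/s
Panel 2-3: Δb = 3.3 m, d̄ = (0.26+0.23)/2 = 0.245, v̄ = (0.271+0.226)/2 = 0.2485 → q = 3.3×0.245×0.2485 = 0.2009 m³/s
Panel 3-4: Δb = 2.7 m, d̄ = (0.23+0.22)/2 = 0.225, v̄ = (0.226+0.299)/2 = 0.2625 → q = 2.7×0.225×0.2625 = 0.1595 m³/s
Panel 4-5: Δb = 5.4 m, d̄ = (0.22+0.13)/2 = 0.175, v̄ = (0.299+0.204)/2 = 0.2515 → q = 5.4×0.175×0.2515 = 0.2377 m³/s
Panel 5-6: Δb = 2 m, d̄ = (0.13+0.08)/2 = 0.105, v̄ = (0.204+0.159)/2 = 0.1815 → q = 2×0.105×0.1815 = 0.03812 m³/s
Q = Σ q = 0.9558 m³/s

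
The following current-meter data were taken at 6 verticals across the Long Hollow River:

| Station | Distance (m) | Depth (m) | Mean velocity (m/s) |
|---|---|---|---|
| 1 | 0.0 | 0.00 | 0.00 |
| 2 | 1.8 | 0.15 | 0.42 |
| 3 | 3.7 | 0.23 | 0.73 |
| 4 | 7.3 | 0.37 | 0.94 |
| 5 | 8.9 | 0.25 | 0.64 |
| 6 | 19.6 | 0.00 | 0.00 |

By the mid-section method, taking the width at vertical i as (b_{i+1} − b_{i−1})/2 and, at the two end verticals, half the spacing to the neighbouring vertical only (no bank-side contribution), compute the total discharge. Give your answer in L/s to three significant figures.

2470 L/s

w_2 = (3.7 − 0.0)/2 = 1.85 m; q_2 = 0.42 × 0.15 × 1.85 = 0.1166 m³/s
w_3 = (7.3 − 1.8)/2 = 2.75 m; q_3 = 0.73 × 0.23 × 2.75 = 0.4617 m³/s
w_4 = (8.9 − 3.7)/2 = 2.6 m; q_4 = 0.94 × 0.37 × 2.6 = 0.9043 m³/s
w_5 = (19.6 − 7.3)/2 = 6.15 m; q_5 = 0.64 × 0.25 × 6.15 = 0.9840 m³/s
Stations 1, 6 contribute zero (depth or velocity is 0).
Q = Σ qᵢ = 2.467 m³/s
= 2.467 × 1000 = 2467 L/s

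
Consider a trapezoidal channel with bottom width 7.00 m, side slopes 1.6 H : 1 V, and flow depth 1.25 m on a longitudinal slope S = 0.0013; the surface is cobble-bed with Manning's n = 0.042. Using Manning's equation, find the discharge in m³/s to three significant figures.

9.40 m³/s

A = (b + z·y)·y = (7.00 + 1.6×1.25)×1.25 = 11.25 m²
P = b + 2y√(1+z²) = 7.00 + 2×1.25×√(1+1.6²) = 11.72 m
R = A/P = 11.25/11.72 = 0.9601 m
Q = (1/n)·A·R^(2/3)·S^(1/2) = (1/0.042) × 11.25 × 0.9601^(2/3) × 0.0013^(1/2) = 9.399 m³/s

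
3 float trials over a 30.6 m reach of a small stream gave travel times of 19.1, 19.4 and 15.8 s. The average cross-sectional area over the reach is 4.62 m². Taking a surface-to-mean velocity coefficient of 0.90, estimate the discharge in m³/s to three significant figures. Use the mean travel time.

7.03 m³/s

t̄ = (19.1 + 19.4 + 15.8) / 3 = 18.1 s
v_surface = L / t̄ = 30.6 / 18.1 = 1.691 m/s
v_mean = 0.90 × 1.691 = 1.522 m/s
Q = A × v_mean = 4.62 × 1.522 = 7.030 m³/s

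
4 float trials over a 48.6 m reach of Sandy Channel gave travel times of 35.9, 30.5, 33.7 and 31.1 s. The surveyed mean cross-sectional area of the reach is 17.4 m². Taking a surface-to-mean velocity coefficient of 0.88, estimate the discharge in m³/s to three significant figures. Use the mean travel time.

t̄ = (35.9 + 30.5 + 33.7 + 31.1) / 4 = 32.8 s
v_surface = L / t̄ = 48.6 / 32.8 = 1.482 m/s
v_mean = 0.88 × 1.482 = 1.304 m/s
Q = A × v_mean = 17.4 × 1.304 = 22.69 m³/s

22.7 m³/s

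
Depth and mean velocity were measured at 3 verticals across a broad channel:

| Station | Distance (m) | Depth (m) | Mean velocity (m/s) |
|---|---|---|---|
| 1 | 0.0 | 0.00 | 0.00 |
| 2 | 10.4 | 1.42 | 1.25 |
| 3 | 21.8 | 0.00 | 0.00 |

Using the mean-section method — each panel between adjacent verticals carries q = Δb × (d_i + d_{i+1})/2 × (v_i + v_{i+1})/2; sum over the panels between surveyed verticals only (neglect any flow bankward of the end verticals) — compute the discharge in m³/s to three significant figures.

9.67 m³/s

Panel 1-2: Δb = 10.4 m, d̄ = (0.00+1.42)/2 = 0.71, v̄ = (0.00+1.25)/2 = 0.625 → q = 10.4×0.71×0.625 = 4.615 m³/s
Panel 2-3: Δb = 11.4 m, d̄ = (1.42+0.00)/2 = 0.71, v̄ = (1.25+0.00)/2 = 0.625 → q = 11.4×0.71×0.625 = 5.059 m³/s
Q = Σ q = 9.674 m³/s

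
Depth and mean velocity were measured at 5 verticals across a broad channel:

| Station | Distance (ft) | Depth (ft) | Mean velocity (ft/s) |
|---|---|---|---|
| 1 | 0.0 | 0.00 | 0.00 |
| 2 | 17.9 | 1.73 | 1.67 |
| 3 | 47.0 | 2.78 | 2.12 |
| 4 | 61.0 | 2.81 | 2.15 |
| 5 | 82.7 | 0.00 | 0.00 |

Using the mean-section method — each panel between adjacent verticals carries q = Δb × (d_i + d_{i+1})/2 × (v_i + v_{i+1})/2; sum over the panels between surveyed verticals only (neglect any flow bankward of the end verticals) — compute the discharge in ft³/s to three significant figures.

Panel 1-2: Δb = 17.9 ft, d̄ = (0.00+1.73)/2 = 0.865, v̄ = (0.00+1.67)/2 = 0.835 → q = 17.9×0.865×0.835 = 12.93 ft³/s
Panel 2-3: Δb = 29.1 ft, d̄ = (1.73+2.78)/2 = 2.255, v̄ = (1.67+2.12)/2 = 1.895 → q = 29.1×2.255×1.895 = 124.4 ft³/s
Panel 3-4: Δb = 14 ft, d̄ = (2.78+2.81)/2 = 2.795, v̄ = (2.12+2.15)/2 = 2.135 → q = 14×2.795×2.135 = 83.54 ft³/s
Panel 4-5: Δb = 21.7 ft, d̄ = (2.81+0.00)/2 = 1.405, v̄ = (2.15+0.00)/2 = 1.075 → q = 21.7×1.405×1.075 = 32.78 ft³/s
Q = Σ q = 253.6 ft³/s

254 ft³/s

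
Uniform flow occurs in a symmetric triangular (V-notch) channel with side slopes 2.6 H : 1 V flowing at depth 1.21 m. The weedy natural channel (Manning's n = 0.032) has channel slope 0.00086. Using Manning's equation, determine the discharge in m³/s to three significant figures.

A = z·y² = 2.6×1.21² = 3.807 m²
P = 2y√(1+z²) = 2×1.21×√(1+2.6²) = 6.741 m
R = A/P = 3.807/6.741 = 0.5647 m
Q = (1/n)·A·R^(2/3)·S^(1/2) = (1/0.032) × 3.807 × 0.5647^(2/3) × 0.00086^(1/2) = 2.383 m³/s

2.38 m³/s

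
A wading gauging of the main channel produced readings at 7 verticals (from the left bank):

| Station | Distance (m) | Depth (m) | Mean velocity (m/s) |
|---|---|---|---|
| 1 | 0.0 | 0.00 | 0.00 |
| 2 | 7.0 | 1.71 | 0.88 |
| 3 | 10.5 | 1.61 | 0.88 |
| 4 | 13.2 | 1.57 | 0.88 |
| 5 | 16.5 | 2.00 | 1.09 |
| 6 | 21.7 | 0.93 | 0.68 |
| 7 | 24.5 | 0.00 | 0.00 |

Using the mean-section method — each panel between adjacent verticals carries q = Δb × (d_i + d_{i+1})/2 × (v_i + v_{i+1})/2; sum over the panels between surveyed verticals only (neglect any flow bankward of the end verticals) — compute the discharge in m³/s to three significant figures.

Panel 1-2: Δb = 7 m, d̄ = (0.00+1.71)/2 = 0.855, v̄ = (0.00+0.88)/2 = 0.44 → q = 7×0.855×0.44 = 2.633 m³/s
Panel 2-3: Δb = 3.5 m, d̄ = (1.71+1.61)/2 = 1.66, v̄ = (0.88+0.88)/2 = 0.88 → q = 3.5×1.66×0.88 = 5.113 m³/s
Panel 3-4: Δb = 2.7 m, d̄ = (1.61+1.57)/2 = 1.59, v̄ = (0.88+0.88)/2 = 0.88 → q = 2.7×1.59×0.88 = 3.778 m³/s
Panel 4-5: Δb = 3.3 m, d̄ = (1.57+2.00)/2 = 1.785, v̄ = (0.88+1.09)/2 = 0.985 → q = 3.3×1.785×0.985 = 5.802 m³/s
Panel 5-6: Δb = 5.2 m, d̄ = (2.00+0.93)/2 = 1.465, v̄ = (1.09+0.68)/2 = 0.885 → q = 5.2×1.465×0.885 = 6.742 m³/s
Panel 6-7: Δb = 2.8 m, d̄ = (0.93+0.00)/2 = 0.465, v̄ = (0.68+0.00)/2 = 0.34 → q = 2.8×0.465×0.34 = 0.4427 m³/s
Q = Σ q = 24.51 m³/s

24.5 m³/s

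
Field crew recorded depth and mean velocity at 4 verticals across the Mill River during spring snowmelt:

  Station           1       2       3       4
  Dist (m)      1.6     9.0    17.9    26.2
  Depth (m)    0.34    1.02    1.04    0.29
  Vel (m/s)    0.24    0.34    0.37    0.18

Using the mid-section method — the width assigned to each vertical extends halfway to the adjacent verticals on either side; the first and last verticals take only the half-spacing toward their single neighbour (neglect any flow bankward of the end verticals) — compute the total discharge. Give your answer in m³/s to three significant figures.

w_1 = (9.0 − 1.6)/2 = 3.7 m; q_1 = 0.24 × 0.34 × 3.7 = 0.3019 m³/s
w_2 = (17.9 − 1.6)/2 = 8.15 m; q_2 = 0.34 × 1.02 × 8.15 = 2.826 m³/s
w_3 = (26.2 − 9.0)/2 = 8.6 m; q_3 = 0.37 × 1.04 × 8.6 = 3.309 m³/s
w_4 = (26.2 − 17.9)/2 = 4.15 m; q_4 = 0.18 × 0.29 × 4.15 = 0.2166 m³/s
Q = Σ qᵢ = 6.654 m³/s

6.65 m³/s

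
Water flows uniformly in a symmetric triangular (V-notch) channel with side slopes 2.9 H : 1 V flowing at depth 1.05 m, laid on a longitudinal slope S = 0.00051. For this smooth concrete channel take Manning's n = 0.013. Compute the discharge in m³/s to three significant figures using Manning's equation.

A = z·y² = 2.9×1.05² = 3.197 m²
P = 2y√(1+z²) = 2×1.05×√(1+2.9²) = 6.442 m
R = A/P = 3.197/6.442 = 0.4963 m
Q = (1/n)·A·R^(2/3)·S^(1/2) = (1/0.013) × 3.197 × 0.4963^(2/3) × 0.00051^(1/2) = 3.482 m³/s

3.48 m³/s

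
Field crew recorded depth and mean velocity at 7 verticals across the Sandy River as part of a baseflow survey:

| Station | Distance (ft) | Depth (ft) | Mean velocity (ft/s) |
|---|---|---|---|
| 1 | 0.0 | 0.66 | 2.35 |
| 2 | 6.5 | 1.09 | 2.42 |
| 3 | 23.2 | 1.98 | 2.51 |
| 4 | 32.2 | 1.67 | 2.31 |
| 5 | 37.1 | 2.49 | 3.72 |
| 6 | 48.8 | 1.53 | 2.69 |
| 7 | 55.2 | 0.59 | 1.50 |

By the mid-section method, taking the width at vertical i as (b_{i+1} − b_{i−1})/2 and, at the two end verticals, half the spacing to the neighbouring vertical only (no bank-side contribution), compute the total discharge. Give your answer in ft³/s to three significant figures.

w_1 = (6.5 − 0.0)/2 = 3.25 ft; q_1 = 2.35 × 0.66 × 3.25 = 5.041 ft³/s
w_2 = (23.2 − 0.0)/2 = 11.6 ft; q_2 = 2.42 × 1.09 × 11.6 = 30.60 ft³/s
w_3 = (32.2 − 6.5)/2 = 12.85 ft; q_3 = 2.51 × 1.98 × 12.85 = 63.86 ft³/s
w_4 = (37.1 − 23.2)/2 = 6.95 ft; q_4 = 2.31 × 1.67 × 6.95 = 26.81 ft³/s
w_5 = (48.8 − 32.2)/2 = 8.3 ft; q_5 = 3.72 × 2.49 × 8.3 = 76.88 ft³/s
w_6 = (55.2 − 37.1)/2 = 9.05 ft; q_6 = 2.69 × 1.53 × 9.05 = 37.25 ft³/s
w_7 = (55.2 − 48.8)/2 = 3.2 ft; q_7 = 1.50 × 0.59 × 3.2 = 2.832 ft³/s
Q = Σ qᵢ = 243.3 ft³/s

243 ft³/s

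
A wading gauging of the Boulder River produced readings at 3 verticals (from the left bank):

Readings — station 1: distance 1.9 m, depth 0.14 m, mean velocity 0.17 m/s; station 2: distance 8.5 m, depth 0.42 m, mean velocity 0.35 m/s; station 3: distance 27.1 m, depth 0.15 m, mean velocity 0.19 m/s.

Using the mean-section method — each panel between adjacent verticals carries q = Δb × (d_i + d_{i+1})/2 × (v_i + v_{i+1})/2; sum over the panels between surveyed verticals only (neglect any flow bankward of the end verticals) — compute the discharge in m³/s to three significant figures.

1.91 m³/s

Panel 1-2: Δb = 6.6 m, d̄ = (0.14+0.42)/2 = 0.28, v̄ = (0.17+0.35)/2 = 0.26 → q = 6.6×0.28×0.26 = 0.4805 m³/s
Panel 2-3: Δb = 18.6 m, d̄ = (0.42+0.15)/2 = 0.285, v̄ = (0.35+0.19)/2 = 0.27 → q = 18.6×0.285×0.27 = 1.431 m³/s
Q = Σ q = 1.912 m³/s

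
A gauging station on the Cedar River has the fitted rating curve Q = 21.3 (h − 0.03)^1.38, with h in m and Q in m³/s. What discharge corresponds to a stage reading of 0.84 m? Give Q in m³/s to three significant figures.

15.9 m³/s

Q = 21.3 × (0.84 − 0.03)^1.38 = 21.3 × 0.81^1.38 = 15.93 m³/s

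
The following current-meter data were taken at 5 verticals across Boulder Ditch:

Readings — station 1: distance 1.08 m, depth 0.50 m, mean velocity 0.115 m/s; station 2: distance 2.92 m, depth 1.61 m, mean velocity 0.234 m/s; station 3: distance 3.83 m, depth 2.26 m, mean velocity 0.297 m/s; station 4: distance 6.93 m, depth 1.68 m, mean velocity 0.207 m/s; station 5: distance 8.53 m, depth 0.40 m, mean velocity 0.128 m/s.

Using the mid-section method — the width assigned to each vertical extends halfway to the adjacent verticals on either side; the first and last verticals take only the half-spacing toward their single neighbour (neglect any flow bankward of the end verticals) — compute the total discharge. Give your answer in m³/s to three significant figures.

w_1 = (2.92 − 1.08)/2 = 0.92 m; q_1 = 0.115 × 0.50 × 0.92 = 0.05290 m³/s
w_2 = (3.83 − 1.08)/2 = 1.375 m; q_2 = 0.234 × 1.61 × 1.375 = 0.5180 m³/s
w_3 = (6.93 − 2.92)/2 = 2.005 m; q_3 = 0.297 × 2.26 × 2.005 = 1.346 m³/s
w_4 = (8.53 − 3.83)/2 = 2.35 m; q_4 = 0.207 × 1.68 × 2.35 = 0.8172 m³/s
w_5 = (8.53 − 6.93)/2 = 0.8 m; q_5 = 0.128 × 0.40 × 0.8 = 0.04096 m³/s
Q = Σ qᵢ = 2.775 m³/s

2.77 m³/s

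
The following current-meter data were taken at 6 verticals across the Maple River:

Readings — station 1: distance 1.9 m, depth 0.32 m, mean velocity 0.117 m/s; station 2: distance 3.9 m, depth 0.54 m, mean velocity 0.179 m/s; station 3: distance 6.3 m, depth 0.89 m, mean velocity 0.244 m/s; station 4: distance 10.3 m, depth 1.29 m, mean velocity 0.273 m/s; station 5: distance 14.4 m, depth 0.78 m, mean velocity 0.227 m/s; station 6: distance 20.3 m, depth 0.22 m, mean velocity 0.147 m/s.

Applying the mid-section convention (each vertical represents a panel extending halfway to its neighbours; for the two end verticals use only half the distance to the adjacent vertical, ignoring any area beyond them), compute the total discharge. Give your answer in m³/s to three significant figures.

w_1 = (3.9 − 1.9)/2 = 1 m; q_1 = 0.117 × 0.32 × 1 = 0.03744 m³/s
w_2 = (6.3 − 1.9)/2 = 2.2 m; q_2 = 0.179 × 0.54 × 2.2 = 0.2127 m³/s
w_3 = (10.3 − 3.9)/2 = 3.2 m; q_3 = 0.244 × 0.89 × 3.2 = 0.6949 m³/s
w_4 = (14.4 − 6.3)/2 = 4.05 m; q_4 = 0.273 × 1.29 × 4.05 = 1.426 m³/s
w_5 = (20.3 − 10.3)/2 = 5 m; q_5 = 0.227 × 0.78 × 5 = 0.8853 m³/s
w_6 = (20.3 − 14.4)/2 = 2.95 m; q_6 = 0.147 × 0.22 × 2.95 = 0.09540 m³/s
Q = Σ qᵢ = 3.352 m³/s

3.35 m³/s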